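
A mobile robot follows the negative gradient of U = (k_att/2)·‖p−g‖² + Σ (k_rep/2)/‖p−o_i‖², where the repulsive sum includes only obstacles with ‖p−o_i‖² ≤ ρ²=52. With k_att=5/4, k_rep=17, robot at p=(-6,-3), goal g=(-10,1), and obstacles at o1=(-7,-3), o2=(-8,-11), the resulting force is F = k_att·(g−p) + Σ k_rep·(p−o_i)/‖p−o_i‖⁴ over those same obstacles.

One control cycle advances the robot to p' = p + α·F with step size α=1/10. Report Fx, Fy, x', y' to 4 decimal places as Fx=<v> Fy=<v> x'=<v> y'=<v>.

F_att = 5/4·(g−p) = 5/4·(-4,4) = (-5.0000,5.0000)
o1: d²=1 ≤ ρ²=52; F_rep = 17·(1,0)/1² = (17.0000,0.0000)
o2: d²=68 > ρ²=52 → inactive
F = F_att + ΣF_rep = (12.0000,5.0000)
p' = p + 1/10·F = (-4.8000,-2.5000)

Fx=12.0000 Fy=5.0000 x'=-4.8000 y'=-2.5000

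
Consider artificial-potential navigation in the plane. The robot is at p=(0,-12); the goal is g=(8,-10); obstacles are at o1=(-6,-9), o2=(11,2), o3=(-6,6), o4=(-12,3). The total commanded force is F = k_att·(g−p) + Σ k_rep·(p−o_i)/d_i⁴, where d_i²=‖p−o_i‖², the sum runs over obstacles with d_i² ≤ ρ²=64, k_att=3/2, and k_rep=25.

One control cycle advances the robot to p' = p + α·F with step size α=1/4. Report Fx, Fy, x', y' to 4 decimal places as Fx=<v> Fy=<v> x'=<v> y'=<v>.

Fx=12.0741 Fy=2.9630 x'=3.0185 y'=-11.2593

F_att = 3/2·(g−p) = 3/2·(8,2) = (12.0000,3.0000)
o1: d²=45 ≤ ρ²=64; F_rep = 25·(6,-3)/45² = (0.0741,-0.0370)
o2: d²=317 > ρ²=64 → inactive
o3: d²=360 > ρ²=64 → inactive
o4: d²=369 > ρ²=64 → inactive
F = F_att + ΣF_rep = (12.0741,2.9630)
p' = p + 1/4·F = (3.0185,-11.2593)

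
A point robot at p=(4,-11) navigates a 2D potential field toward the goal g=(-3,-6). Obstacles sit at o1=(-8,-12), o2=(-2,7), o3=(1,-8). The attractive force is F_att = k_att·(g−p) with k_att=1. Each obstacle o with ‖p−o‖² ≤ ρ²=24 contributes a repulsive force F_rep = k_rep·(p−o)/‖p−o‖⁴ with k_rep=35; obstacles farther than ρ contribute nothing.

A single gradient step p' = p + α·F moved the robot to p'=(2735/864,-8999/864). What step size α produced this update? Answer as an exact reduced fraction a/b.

F_att = 1·(g−p) = 1·(-7,5) = (-7.0000,5.0000)
o1: d²=145 > ρ²=24 → inactive
o2: d²=360 > ρ²=24 → inactive
o3: d²=18 ≤ ρ²=24; F_rep = 35·(3,-3)/18² = (0.3241,-0.3241)
F = F_att + ΣF_rep = (-6.6759,4.6759)
Δp = p'−p = (-0.8345,0.5845); α = Δx/Fx = (-721/864) / (-721/108) = 1/8
check: Δy/Fy = (505/864) / (505/108) = 1/8 ✓

α = 1/8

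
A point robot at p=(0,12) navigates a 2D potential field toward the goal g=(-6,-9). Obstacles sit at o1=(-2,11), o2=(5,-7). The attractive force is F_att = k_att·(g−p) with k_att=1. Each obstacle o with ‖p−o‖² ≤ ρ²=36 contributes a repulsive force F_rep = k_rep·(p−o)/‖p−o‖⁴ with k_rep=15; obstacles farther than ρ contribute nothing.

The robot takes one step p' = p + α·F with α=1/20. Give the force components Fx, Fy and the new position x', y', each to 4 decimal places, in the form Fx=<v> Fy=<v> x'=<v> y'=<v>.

Fx=-4.8000 Fy=-20.4000 x'=-0.2400 y'=10.9800

F_att = 1·(g−p) = 1·(-6,-21) = (-6.0000,-21.0000)
o1: d²=5 ≤ ρ²=36; F_rep = 15·(2,1)/5² = (1.2000,0.6000)
o2: d²=386 > ρ²=36 → inactive
F = F_att + ΣF_rep = (-4.8000,-20.4000)
p' = p + 1/20·F = (-0.2400,10.9800)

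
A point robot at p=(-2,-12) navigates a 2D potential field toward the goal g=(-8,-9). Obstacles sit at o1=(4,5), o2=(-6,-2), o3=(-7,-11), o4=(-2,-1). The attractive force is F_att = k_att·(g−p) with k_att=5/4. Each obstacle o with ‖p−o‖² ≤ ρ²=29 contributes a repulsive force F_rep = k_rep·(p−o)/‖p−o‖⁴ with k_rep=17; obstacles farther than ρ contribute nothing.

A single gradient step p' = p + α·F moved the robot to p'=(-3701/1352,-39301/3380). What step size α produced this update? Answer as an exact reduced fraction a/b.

α = 1/10

F_att = 5/4·(g−p) = 5/4·(-6,3) = (-7.5000,3.7500)
o1: d²=325 > ρ²=29 → inactive
o2: d²=116 > ρ²=29 → inactive
o3: d²=26 ≤ ρ²=29; F_rep = 17·(5,-1)/26² = (0.1257,-0.0251)
o4: d²=121 > ρ²=29 → inactive
F = F_att + ΣF_rep = (-7.3743,3.7249)
Δp = p'−p = (-0.7374,0.3725); α = Δx/Fx = (-997/1352) / (-4985/676) = 1/10
check: Δy/Fy = (1259/3380) / (1259/338) = 1/10 ✓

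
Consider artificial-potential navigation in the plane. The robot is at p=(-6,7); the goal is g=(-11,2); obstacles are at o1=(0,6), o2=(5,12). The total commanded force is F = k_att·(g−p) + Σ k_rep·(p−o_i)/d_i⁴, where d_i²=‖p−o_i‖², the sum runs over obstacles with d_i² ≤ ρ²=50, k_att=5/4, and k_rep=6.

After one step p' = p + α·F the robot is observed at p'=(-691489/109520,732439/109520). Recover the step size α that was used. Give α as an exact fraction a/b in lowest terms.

F_att = 5/4·(g−p) = 5/4·(-5,-5) = (-6.2500,-6.2500)
o1: d²=37 ≤ ρ²=50; F_rep = 6·(-6,1)/37² = (-0.0263,0.0044)
o2: d²=146 > ρ²=50 → inactive
F = F_att + ΣF_rep = (-6.2763,-6.2456)
Δp = p'−p = (-0.3138,-0.3123); α = Δx/Fx = (-34369/109520) / (-34369/5476) = 1/20
check: Δy/Fy = (-34201/109520) / (-34201/5476) = 1/20 ✓

α = 1/20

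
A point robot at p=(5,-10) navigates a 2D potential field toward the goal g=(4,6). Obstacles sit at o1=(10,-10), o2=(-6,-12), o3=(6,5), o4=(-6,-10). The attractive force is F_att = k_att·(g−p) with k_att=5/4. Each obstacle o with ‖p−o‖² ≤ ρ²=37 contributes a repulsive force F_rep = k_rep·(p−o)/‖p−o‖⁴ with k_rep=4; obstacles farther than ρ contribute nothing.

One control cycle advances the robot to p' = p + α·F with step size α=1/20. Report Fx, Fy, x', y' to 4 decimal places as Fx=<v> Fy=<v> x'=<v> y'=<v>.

F_att = 5/4·(g−p) = 5/4·(-1,16) = (-1.2500,20.0000)
o1: d²=25 ≤ ρ²=37; F_rep = 4·(-5,0)/25² = (-0.0320,0.0000)
o2: d²=125 > ρ²=37 → inactive
o3: d²=226 > ρ²=37 → inactive
o4: d²=121 > ρ²=37 → inactive
F = F_att + ΣF_rep = (-1.2820,20.0000)
p' = p + 1/20·F = (4.9359,-9.0000)

Fx=-1.2820 Fy=20.0000 x'=4.9359 y'=-9.0000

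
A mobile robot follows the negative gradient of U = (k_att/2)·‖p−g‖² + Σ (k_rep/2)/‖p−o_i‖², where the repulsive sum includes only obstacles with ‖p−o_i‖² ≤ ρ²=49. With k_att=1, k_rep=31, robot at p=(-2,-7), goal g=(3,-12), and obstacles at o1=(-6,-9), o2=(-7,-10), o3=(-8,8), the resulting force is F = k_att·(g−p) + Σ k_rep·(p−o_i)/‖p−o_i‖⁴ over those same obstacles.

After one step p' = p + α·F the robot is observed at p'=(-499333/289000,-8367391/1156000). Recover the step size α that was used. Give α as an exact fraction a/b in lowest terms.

α = 1/20

F_att = 1·(g−p) = 1·(5,-5) = (5.0000,-5.0000)
o1: d²=20 ≤ ρ²=49; F_rep = 31·(4,2)/20² = (0.3100,0.1550)
o2: d²=34 ≤ ρ²=49; F_rep = 31·(5,3)/34² = (0.1341,0.0804)
o3: d²=261 > ρ²=49 → inactive
F = F_att + ΣF_rep = (5.4441,-4.7646)
Δp = p'−p = (0.2722,-0.2382); α = Δx/Fx = (78667/289000) / (78667/14450) = 1/20
check: Δy/Fy = (-275391/1156000) / (-275391/57800) = 1/20 ✓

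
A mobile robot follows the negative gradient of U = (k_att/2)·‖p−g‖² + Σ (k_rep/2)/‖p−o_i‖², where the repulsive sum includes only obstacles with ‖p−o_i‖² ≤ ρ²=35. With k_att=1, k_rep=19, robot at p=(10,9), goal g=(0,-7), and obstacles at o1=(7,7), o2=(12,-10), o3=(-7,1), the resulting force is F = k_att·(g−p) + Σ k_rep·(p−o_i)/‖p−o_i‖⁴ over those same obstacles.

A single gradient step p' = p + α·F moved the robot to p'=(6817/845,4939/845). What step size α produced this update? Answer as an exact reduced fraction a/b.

F_att = 1·(g−p) = 1·(-10,-16) = (-10.0000,-16.0000)
o1: d²=13 ≤ ρ²=35; F_rep = 19·(3,2)/13² = (0.3373,0.2249)
o2: d²=365 > ρ²=35 → inactive
o3: d²=353 > ρ²=35 → inactive
F = F_att + ΣF_rep = (-9.6627,-15.7751)
Δp = p'−p = (-1.9325,-3.1550); α = Δx/Fx = (-1633/845) / (-1633/169) = 1/5
check: Δy/Fy = (-2666/845) / (-2666/169) = 1/5 ✓

α = 1/5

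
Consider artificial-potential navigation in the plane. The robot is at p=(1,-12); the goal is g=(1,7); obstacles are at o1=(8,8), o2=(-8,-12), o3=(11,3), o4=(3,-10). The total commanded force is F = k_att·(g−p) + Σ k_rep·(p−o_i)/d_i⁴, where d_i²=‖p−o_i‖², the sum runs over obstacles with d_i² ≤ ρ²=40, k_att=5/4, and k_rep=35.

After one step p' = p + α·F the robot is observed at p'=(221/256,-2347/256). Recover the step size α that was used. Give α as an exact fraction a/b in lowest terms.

α = 1/8

F_att = 5/4·(g−p) = 5/4·(0,19) = (0.0000,23.7500)
o1: d²=449 > ρ²=40 → inactive
o2: d²=81 > ρ²=40 → inactive
o3: d²=325 > ρ²=40 → inactive
o4: d²=8 ≤ ρ²=40; F_rep = 35·(-2,-2)/8² = (-1.0938,-1.0938)
F = F_att + ΣF_rep = (-1.0938,22.6562)
Δp = p'−p = (-0.1367,2.8320); α = Δx/Fx = (-35/256) / (-35/32) = 1/8
check: Δy/Fy = (725/256) / (725/32) = 1/8 ✓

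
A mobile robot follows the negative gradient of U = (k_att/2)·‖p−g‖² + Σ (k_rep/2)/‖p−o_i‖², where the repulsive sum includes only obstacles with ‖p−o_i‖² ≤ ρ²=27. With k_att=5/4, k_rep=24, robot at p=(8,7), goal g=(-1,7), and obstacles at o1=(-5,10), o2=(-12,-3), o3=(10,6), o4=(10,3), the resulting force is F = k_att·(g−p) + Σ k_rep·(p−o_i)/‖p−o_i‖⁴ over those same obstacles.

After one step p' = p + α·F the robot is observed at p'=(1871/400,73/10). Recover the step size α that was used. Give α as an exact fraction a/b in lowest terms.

α = 1/4

F_att = 5/4·(g−p) = 5/4·(-9,0) = (-11.2500,0.0000)
o1: d²=178 > ρ²=27 → inactive
o2: d²=500 > ρ²=27 → inactive
o3: d²=5 ≤ ρ²=27; F_rep = 24·(-2,1)/5² = (-1.9200,0.9600)
o4: d²=20 ≤ ρ²=27; F_rep = 24·(-2,4)/20² = (-0.1200,0.2400)
F = F_att + ΣF_rep = (-13.2900,1.2000)
Δp = p'−p = (-3.3225,0.3000); α = Δx/Fx = (-1329/400) / (-1329/100) = 1/4
check: Δy/Fy = (3/10) / (6/5) = 1/4 ✓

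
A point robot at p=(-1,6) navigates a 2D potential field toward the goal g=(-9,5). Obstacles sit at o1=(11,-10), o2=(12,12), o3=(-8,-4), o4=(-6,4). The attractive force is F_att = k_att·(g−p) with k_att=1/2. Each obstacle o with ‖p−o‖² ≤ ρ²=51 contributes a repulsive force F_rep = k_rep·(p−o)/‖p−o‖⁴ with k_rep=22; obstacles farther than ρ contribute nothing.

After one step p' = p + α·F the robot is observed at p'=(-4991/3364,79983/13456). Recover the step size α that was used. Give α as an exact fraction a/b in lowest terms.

F_att = 1/2·(g−p) = 1/2·(-8,-1) = (-4.0000,-0.5000)
o1: d²=400 > ρ²=51 → inactive
o2: d²=205 > ρ²=51 → inactive
o3: d²=149 > ρ²=51 → inactive
o4: d²=29 ≤ ρ²=51; F_rep = 22·(5,2)/29² = (0.1308,0.0523)
F = F_att + ΣF_rep = (-3.8692,-0.4477)
Δp = p'−p = (-0.4837,-0.0560); α = Δx/Fx = (-1627/3364) / (-3254/841) = 1/8
check: Δy/Fy = (-753/13456) / (-753/1682) = 1/8 ✓

α = 1/8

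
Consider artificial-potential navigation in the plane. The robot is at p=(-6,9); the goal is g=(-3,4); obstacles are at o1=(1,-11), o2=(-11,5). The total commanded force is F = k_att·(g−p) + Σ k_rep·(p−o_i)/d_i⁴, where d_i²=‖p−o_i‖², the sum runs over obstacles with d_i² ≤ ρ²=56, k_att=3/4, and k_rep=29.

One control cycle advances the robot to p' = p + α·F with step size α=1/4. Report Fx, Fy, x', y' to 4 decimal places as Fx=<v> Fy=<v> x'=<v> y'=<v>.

F_att = 3/4·(g−p) = 3/4·(3,-5) = (2.2500,-3.7500)
o1: d²=449 > ρ²=56 → inactive
o2: d²=41 ≤ ρ²=56; F_rep = 29·(5,4)/41² = (0.0863,0.0690)
F = F_att + ΣF_rep = (2.3363,-3.6810)
p' = p + 1/4·F = (-5.4159,8.0798)

Fx=2.3363 Fy=-3.6810 x'=-5.4159 y'=8.0798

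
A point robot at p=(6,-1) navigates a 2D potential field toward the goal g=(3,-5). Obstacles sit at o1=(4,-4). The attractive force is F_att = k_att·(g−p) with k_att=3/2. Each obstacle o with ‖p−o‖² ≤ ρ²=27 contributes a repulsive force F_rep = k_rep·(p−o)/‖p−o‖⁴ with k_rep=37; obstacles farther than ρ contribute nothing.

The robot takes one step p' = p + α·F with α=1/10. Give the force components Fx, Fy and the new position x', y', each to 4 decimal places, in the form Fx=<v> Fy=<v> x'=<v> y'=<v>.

Fx=-4.0621 Fy=-5.3432 x'=5.5938 y'=-1.5343

F_att = 3/2·(g−p) = 3/2·(-3,-4) = (-4.5000,-6.0000)
o1: d²=13 ≤ ρ²=27; F_rep = 37·(2,3)/13² = (0.4379,0.6568)
F = F_att + ΣF_rep = (-4.0621,-5.3432)
p' = p + 1/10·F = (5.5938,-1.5343)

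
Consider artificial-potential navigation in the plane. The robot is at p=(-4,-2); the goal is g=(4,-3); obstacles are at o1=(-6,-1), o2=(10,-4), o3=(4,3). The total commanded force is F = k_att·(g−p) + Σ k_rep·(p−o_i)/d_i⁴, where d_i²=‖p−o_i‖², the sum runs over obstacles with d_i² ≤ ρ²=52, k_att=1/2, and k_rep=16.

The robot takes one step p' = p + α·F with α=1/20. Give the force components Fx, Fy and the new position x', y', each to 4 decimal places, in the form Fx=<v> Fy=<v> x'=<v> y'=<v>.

F_att = 1/2·(g−p) = 1/2·(8,-1) = (4.0000,-0.5000)
o1: d²=5 ≤ ρ²=52; F_rep = 16·(2,-1)/5² = (1.2800,-0.6400)
o2: d²=200 > ρ²=52 → inactive
o3: d²=89 > ρ²=52 → inactive
F = F_att + ΣF_rep = (5.2800,-1.1400)
p' = p + 1/20·F = (-3.7360,-2.0570)

Fx=5.2800 Fy=-1.1400 x'=-3.7360 y'=-2.0570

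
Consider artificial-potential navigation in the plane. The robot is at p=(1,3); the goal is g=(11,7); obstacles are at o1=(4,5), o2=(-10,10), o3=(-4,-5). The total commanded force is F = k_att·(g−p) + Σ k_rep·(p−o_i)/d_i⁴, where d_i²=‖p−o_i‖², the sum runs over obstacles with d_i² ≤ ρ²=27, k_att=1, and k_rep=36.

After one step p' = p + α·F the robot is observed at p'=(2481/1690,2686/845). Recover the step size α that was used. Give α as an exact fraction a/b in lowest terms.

F_att = 1·(g−p) = 1·(10,4) = (10.0000,4.0000)
o1: d²=13 ≤ ρ²=27; F_rep = 36·(-3,-2)/13² = (-0.6391,-0.4260)
o2: d²=170 > ρ²=27 → inactive
o3: d²=89 > ρ²=27 → inactive
F = F_att + ΣF_rep = (9.3609,3.5740)
Δp = p'−p = (0.4680,0.1787); α = Δx/Fx = (791/1690) / (1582/169) = 1/20
check: Δy/Fy = (151/845) / (604/169) = 1/20 ✓

α = 1/20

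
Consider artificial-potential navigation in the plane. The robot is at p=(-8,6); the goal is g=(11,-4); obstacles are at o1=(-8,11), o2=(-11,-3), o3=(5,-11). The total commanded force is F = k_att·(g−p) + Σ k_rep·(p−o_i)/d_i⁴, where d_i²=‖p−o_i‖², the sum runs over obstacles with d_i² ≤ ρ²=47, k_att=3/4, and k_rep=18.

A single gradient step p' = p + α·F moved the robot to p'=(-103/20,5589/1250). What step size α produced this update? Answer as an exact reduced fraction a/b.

F_att = 3/4·(g−p) = 3/4·(19,-10) = (14.2500,-7.5000)
o1: d²=25 ≤ ρ²=47; F_rep = 18·(0,-5)/25² = (0.0000,-0.1440)
o2: d²=90 > ρ²=47 → inactive
o3: d²=458 > ρ²=47 → inactive
F = F_att + ΣF_rep = (14.2500,-7.6440)
Δp = p'−p = (2.8500,-1.5288); α = Δx/Fx = (57/20) / (57/4) = 1/5
check: Δy/Fy = (-1911/1250) / (-1911/250) = 1/5 ✓

α = 1/5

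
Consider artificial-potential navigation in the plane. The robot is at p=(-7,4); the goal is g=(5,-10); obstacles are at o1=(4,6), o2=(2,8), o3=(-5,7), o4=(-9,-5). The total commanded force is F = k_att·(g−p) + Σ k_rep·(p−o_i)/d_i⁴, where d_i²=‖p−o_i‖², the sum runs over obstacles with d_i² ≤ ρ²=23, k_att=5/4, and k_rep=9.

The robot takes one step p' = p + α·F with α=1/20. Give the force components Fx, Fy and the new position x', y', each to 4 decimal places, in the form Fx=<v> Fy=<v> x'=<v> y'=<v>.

Fx=14.8935 Fy=-17.6598 x'=-6.2553 y'=3.1170

F_att = 5/4·(g−p) = 5/4·(12,-14) = (15.0000,-17.5000)
o1: d²=125 > ρ²=23 → inactive
o2: d²=97 > ρ²=23 → inactive
o3: d²=13 ≤ ρ²=23; F_rep = 9·(-2,-3)/13² = (-0.1065,-0.1598)
o4: d²=85 > ρ²=23 → inactive
F = F_att + ΣF_rep = (14.8935,-17.6598)
p' = p + 1/20·F = (-6.2553,3.1170)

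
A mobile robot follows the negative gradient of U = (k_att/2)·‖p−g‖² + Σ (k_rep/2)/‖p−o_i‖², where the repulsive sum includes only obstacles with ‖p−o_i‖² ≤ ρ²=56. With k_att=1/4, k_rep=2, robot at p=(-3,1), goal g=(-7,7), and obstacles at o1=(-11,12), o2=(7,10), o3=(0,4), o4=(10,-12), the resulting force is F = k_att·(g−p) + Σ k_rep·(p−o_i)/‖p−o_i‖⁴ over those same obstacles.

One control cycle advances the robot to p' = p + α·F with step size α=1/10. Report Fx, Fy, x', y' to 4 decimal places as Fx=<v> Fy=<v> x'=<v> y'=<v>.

F_att = 1/4·(g−p) = 1/4·(-4,6) = (-1.0000,1.5000)
o1: d²=185 > ρ²=56 → inactive
o2: d²=181 > ρ²=56 → inactive
o3: d²=18 ≤ ρ²=56; F_rep = 2·(-3,-3)/18² = (-0.0185,-0.0185)
o4: d²=338 > ρ²=56 → inactive
F = F_att + ΣF_rep = (-1.0185,1.4815)
p' = p + 1/10·F = (-3.1019,1.1481)

Fx=-1.0185 Fy=1.4815 x'=-3.1019 y'=1.1481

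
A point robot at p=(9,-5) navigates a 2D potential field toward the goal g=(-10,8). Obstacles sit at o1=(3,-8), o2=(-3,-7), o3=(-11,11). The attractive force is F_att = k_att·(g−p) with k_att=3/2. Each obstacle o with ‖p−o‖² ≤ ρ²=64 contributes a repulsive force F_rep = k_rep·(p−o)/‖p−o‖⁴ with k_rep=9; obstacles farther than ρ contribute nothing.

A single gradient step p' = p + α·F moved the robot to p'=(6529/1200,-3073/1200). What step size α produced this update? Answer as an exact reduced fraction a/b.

F_att = 3/2·(g−p) = 3/2·(-19,13) = (-28.5000,19.5000)
o1: d²=45 ≤ ρ²=64; F_rep = 9·(6,3)/45² = (0.0267,0.0133)
o2: d²=148 > ρ²=64 → inactive
o3: d²=656 > ρ²=64 → inactive
F = F_att + ΣF_rep = (-28.4733,19.5133)
Δp = p'−p = (-3.5592,2.4392); α = Δx/Fx = (-4271/1200) / (-4271/150) = 1/8
check: Δy/Fy = (2927/1200) / (2927/150) = 1/8 ✓

α = 1/8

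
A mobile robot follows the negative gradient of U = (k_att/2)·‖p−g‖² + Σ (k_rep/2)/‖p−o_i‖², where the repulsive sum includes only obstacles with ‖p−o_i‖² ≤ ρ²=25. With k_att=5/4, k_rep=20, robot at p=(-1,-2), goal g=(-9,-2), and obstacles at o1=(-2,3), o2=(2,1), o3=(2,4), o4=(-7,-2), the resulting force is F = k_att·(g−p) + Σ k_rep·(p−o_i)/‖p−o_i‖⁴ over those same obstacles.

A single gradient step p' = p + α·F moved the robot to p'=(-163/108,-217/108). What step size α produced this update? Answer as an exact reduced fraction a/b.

F_att = 5/4·(g−p) = 5/4·(-8,0) = (-10.0000,0.0000)
o1: d²=26 > ρ²=25 → inactive
o2: d²=18 ≤ ρ²=25; F_rep = 20·(-3,-3)/18² = (-0.1852,-0.1852)
o3: d²=45 > ρ²=25 → inactive
o4: d²=36 > ρ²=25 → inactive
F = F_att + ΣF_rep = (-10.1852,-0.1852)
Δp = p'−p = (-0.5093,-0.0093); α = Δx/Fx = (-55/108) / (-275/27) = 1/20
check: Δy/Fy = (-1/108) / (-5/27) = 1/20 ✓

α = 1/20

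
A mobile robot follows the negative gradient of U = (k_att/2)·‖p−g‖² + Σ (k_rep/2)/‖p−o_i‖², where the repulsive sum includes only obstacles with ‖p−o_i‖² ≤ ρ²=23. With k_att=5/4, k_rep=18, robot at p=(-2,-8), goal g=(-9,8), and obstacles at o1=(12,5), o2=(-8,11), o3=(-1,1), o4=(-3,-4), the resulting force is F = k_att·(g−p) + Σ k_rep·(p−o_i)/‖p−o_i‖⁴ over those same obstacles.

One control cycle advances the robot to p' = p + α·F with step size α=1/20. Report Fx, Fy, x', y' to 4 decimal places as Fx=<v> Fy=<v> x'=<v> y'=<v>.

F_att = 5/4·(g−p) = 5/4·(-7,16) = (-8.7500,20.0000)
o1: d²=365 > ρ²=23 → inactive
o2: d²=397 > ρ²=23 → inactive
o3: d²=82 > ρ²=23 → inactive
o4: d²=17 ≤ ρ²=23; F_rep = 18·(1,-4)/17² = (0.0623,-0.2491)
F = F_att + ΣF_rep = (-8.6877,19.7509)
p' = p + 1/20·F = (-2.4344,-7.0125)

Fx=-8.6877 Fy=19.7509 x'=-2.4344 y'=-7.0125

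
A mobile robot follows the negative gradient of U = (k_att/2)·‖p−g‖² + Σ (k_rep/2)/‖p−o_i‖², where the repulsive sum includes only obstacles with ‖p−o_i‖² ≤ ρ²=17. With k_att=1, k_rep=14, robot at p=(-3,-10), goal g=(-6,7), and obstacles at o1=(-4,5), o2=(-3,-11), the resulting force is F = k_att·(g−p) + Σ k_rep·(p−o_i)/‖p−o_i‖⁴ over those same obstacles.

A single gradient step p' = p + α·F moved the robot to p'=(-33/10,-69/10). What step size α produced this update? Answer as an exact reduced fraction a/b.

α = 1/10

F_att = 1·(g−p) = 1·(-3,17) = (-3.0000,17.0000)
o1: d²=226 > ρ²=17 → inactive
o2: d²=1 ≤ ρ²=17; F_rep = 14·(0,1)/1² = (0.0000,14.0000)
F = F_att + ΣF_rep = (-3.0000,31.0000)
Δp = p'−p = (-0.3000,3.1000); α = Δx/Fx = (-3/10) / (-3) = 1/10
check: Δy/Fy = (31/10) / (31) = 1/10 ✓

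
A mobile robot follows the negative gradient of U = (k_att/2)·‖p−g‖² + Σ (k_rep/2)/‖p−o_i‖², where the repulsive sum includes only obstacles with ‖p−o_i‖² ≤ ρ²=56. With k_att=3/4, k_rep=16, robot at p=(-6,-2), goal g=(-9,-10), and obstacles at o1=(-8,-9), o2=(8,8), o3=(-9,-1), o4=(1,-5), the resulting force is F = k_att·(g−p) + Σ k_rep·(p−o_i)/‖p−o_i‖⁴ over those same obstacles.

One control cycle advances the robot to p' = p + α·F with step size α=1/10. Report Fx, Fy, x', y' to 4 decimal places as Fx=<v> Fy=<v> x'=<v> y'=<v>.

F_att = 3/4·(g−p) = 3/4·(-3,-8) = (-2.2500,-6.0000)
o1: d²=53 ≤ ρ²=56; F_rep = 16·(2,7)/53² = (0.0114,0.0399)
o2: d²=296 > ρ²=56 → inactive
o3: d²=10 ≤ ρ²=56; F_rep = 16·(3,-1)/10² = (0.4800,-0.1600)
o4: d²=58 > ρ²=56 → inactive
F = F_att + ΣF_rep = (-1.7586,-6.1201)
p' = p + 1/10·F = (-6.1759,-2.6120)

Fx=-1.7586 Fy=-6.1201 x'=-6.1759 y'=-2.6120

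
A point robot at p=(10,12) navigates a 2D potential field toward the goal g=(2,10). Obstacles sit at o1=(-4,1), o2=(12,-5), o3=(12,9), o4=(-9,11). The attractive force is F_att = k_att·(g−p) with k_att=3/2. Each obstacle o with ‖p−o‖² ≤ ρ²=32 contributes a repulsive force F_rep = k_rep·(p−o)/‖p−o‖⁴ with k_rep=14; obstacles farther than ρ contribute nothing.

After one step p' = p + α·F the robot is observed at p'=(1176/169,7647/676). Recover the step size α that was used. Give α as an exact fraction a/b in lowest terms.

α = 1/4

F_att = 3/2·(g−p) = 3/2·(-8,-2) = (-12.0000,-3.0000)
o1: d²=317 > ρ²=32 → inactive
o2: d²=293 > ρ²=32 → inactive
o3: d²=13 ≤ ρ²=32; F_rep = 14·(-2,3)/13² = (-0.1657,0.2485)
o4: d²=362 > ρ²=32 → inactive
F = F_att + ΣF_rep = (-12.1657,-2.7515)
Δp = p'−p = (-3.0414,-0.6879); α = Δx/Fx = (-514/169) / (-2056/169) = 1/4
check: Δy/Fy = (-465/676) / (-465/169) = 1/4 ✓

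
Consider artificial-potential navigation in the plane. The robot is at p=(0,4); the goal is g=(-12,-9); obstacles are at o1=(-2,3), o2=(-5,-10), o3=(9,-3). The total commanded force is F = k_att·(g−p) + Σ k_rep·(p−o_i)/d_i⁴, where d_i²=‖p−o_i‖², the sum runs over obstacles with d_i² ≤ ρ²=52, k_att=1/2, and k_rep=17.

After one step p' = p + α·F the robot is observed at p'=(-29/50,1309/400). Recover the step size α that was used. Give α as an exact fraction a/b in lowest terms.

F_att = 1/2·(g−p) = 1/2·(-12,-13) = (-6.0000,-6.5000)
o1: d²=5 ≤ ρ²=52; F_rep = 17·(2,1)/5² = (1.3600,0.6800)
o2: d²=221 > ρ²=52 → inactive
o3: d²=130 > ρ²=52 → inactive
F = F_att + ΣF_rep = (-4.6400,-5.8200)
Δp = p'−p = (-0.5800,-0.7275); α = Δx/Fx = (-29/50) / (-116/25) = 1/8
check: Δy/Fy = (-291/400) / (-291/50) = 1/8 ✓

α = 1/8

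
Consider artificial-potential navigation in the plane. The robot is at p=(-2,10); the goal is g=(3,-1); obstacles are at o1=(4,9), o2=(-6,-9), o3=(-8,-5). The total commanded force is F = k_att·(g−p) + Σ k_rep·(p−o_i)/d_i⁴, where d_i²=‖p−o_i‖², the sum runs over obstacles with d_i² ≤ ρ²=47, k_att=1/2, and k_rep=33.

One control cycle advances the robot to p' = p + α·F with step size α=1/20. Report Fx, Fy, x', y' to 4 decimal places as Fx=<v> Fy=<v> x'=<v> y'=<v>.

F_att = 1/2·(g−p) = 1/2·(5,-11) = (2.5000,-5.5000)
o1: d²=37 ≤ ρ²=47; F_rep = 33·(-6,1)/37² = (-0.1446,0.0241)
o2: d²=377 > ρ²=47 → inactive
o3: d²=261 > ρ²=47 → inactive
F = F_att + ΣF_rep = (2.3554,-5.4759)
p' = p + 1/20·F = (-1.8822,9.7262)

Fx=2.3554 Fy=-5.4759 x'=-1.8822 y'=9.7262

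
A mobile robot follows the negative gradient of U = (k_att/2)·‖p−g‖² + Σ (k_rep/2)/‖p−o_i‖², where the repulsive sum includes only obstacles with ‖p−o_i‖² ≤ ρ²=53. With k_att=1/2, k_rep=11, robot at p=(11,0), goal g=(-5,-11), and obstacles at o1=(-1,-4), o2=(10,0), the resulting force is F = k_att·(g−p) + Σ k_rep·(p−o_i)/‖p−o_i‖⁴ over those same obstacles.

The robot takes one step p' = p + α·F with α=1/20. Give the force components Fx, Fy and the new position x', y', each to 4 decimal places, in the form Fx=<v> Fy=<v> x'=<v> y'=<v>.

Fx=3.0000 Fy=-5.5000 x'=11.1500 y'=-0.2750

F_att = 1/2·(g−p) = 1/2·(-16,-11) = (-8.0000,-5.5000)
o1: d²=160 > ρ²=53 → inactive
o2: d²=1 ≤ ρ²=53; F_rep = 11·(1,0)/1² = (11.0000,0.0000)
F = F_att + ΣF_rep = (3.0000,-5.5000)
p' = p + 1/20·F = (11.1500,-0.2750)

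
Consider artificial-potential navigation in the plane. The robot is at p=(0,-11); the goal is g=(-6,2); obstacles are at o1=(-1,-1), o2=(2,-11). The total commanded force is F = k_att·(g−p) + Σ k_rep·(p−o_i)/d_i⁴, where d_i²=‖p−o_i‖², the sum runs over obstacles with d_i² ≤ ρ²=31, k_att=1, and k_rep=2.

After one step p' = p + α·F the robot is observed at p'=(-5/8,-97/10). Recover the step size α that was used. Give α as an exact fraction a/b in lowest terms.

F_att = 1·(g−p) = 1·(-6,13) = (-6.0000,13.0000)
o1: d²=101 > ρ²=31 → inactive
o2: d²=4 ≤ ρ²=31; F_rep = 2·(-2,0)/4² = (-0.2500,0.0000)
F = F_att + ΣF_rep = (-6.2500,13.0000)
Δp = p'−p = (-0.6250,1.3000); α = Δx/Fx = (-5/8) / (-25/4) = 1/10
check: Δy/Fy = (13/10) / (13) = 1/10 ✓

α = 1/10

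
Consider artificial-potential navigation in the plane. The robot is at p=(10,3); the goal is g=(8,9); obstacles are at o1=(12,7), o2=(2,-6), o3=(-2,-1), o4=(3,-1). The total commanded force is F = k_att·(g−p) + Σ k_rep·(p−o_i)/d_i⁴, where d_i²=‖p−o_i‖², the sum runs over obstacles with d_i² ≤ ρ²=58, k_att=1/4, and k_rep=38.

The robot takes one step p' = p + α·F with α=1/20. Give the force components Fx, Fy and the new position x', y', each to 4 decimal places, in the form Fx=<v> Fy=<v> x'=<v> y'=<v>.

Fx=-0.6900 Fy=1.1200 x'=9.9655 y'=3.0560

F_att = 1/4·(g−p) = 1/4·(-2,6) = (-0.5000,1.5000)
o1: d²=20 ≤ ρ²=58; F_rep = 38·(-2,-4)/20² = (-0.1900,-0.3800)
o2: d²=145 > ρ²=58 → inactive
o3: d²=160 > ρ²=58 → inactive
o4: d²=65 > ρ²=58 → inactive
F = F_att + ΣF_rep = (-0.6900,1.1200)
p' = p + 1/20·F = (9.9655,3.0560)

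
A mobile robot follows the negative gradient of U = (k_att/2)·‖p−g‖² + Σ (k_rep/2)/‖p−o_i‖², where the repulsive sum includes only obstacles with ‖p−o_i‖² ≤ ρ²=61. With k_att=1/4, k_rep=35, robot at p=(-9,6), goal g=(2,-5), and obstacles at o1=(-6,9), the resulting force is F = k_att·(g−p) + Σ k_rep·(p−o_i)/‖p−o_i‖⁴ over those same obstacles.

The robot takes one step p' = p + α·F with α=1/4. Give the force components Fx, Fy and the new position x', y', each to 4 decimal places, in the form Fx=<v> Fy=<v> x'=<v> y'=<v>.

Fx=2.4259 Fy=-3.0741 x'=-8.3935 y'=5.2315

F_att = 1/4·(g−p) = 1/4·(11,-11) = (2.7500,-2.7500)
o1: d²=18 ≤ ρ²=61; F_rep = 35·(-3,-3)/18² = (-0.3241,-0.3241)
F = F_att + ΣF_rep = (2.4259,-3.0741)
p' = p + 1/4·F = (-8.3935,5.2315)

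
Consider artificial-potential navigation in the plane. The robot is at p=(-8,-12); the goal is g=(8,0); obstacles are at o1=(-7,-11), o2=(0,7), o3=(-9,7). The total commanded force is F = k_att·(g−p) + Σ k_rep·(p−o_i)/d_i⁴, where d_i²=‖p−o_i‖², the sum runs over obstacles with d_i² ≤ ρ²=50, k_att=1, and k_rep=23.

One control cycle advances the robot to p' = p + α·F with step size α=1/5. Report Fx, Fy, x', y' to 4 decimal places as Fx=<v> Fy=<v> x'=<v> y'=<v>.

Fx=10.2500 Fy=6.2500 x'=-5.9500 y'=-10.7500

F_att = 1·(g−p) = 1·(16,12) = (16.0000,12.0000)
o1: d²=2 ≤ ρ²=50; F_rep = 23·(-1,-1)/2² = (-5.7500,-5.7500)
o2: d²=425 > ρ²=50 → inactive
o3: d²=362 > ρ²=50 → inactive
F = F_att + ΣF_rep = (10.2500,6.2500)
p' = p + 1/5·F = (-5.9500,-10.7500)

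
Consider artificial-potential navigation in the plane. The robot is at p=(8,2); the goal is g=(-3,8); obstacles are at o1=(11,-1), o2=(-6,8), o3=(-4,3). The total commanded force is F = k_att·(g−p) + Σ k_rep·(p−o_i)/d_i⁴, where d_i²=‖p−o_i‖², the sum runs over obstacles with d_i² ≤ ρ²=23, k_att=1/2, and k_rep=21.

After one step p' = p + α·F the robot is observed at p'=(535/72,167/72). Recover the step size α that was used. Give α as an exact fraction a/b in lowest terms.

F_att = 1/2·(g−p) = 1/2·(-11,6) = (-5.5000,3.0000)
o1: d²=18 ≤ ρ²=23; F_rep = 21·(-3,3)/18² = (-0.1944,0.1944)
o2: d²=232 > ρ²=23 → inactive
o3: d²=145 > ρ²=23 → inactive
F = F_att + ΣF_rep = (-5.6944,3.1944)
Δp = p'−p = (-0.5694,0.3194); α = Δx/Fx = (-41/72) / (-205/36) = 1/10
check: Δy/Fy = (23/72) / (115/36) = 1/10 ✓

α = 1/10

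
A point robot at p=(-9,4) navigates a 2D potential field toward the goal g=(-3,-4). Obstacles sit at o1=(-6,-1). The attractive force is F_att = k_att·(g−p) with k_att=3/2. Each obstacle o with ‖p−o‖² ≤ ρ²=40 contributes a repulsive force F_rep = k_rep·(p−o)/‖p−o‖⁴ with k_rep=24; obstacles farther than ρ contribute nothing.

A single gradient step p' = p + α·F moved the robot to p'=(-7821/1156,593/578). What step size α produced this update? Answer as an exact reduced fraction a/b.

F_att = 3/2·(g−p) = 3/2·(6,-8) = (9.0000,-12.0000)
o1: d²=34 ≤ ρ²=40; F_rep = 24·(-3,5)/34² = (-0.0623,0.1038)
F = F_att + ΣF_rep = (8.9377,-11.8962)
Δp = p'−p = (2.2344,-2.9740); α = Δx/Fx = (2583/1156) / (2583/289) = 1/4
check: Δy/Fy = (-1719/578) / (-3438/289) = 1/4 ✓

α = 1/4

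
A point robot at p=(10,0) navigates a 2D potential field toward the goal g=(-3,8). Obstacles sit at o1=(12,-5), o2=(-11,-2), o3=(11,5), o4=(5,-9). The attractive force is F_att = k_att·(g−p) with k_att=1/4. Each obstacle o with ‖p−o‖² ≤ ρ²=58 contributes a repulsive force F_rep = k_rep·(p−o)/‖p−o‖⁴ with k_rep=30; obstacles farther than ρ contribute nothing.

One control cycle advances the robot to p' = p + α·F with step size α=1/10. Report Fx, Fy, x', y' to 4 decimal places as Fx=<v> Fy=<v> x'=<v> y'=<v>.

Fx=-3.3657 Fy=1.9565 x'=9.6634 y'=0.1956

F_att = 1/4·(g−p) = 1/4·(-13,8) = (-3.2500,2.0000)
o1: d²=29 ≤ ρ²=58; F_rep = 30·(-2,5)/29² = (-0.0713,0.1784)
o2: d²=445 > ρ²=58 → inactive
o3: d²=26 ≤ ρ²=58; F_rep = 30·(-1,-5)/26² = (-0.0444,-0.2219)
o4: d²=106 > ρ²=58 → inactive
F = F_att + ΣF_rep = (-3.3657,1.9565)
p' = p + 1/10·F = (9.6634,0.1956)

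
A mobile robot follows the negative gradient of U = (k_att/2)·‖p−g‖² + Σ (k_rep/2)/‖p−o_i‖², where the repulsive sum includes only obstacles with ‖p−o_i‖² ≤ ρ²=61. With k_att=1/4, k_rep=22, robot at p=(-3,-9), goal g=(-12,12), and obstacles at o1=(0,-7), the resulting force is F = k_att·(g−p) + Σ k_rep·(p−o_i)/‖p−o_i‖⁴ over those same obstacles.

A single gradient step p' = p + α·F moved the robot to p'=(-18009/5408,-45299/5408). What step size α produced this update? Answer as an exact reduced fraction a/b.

F_att = 1/4·(g−p) = 1/4·(-9,21) = (-2.2500,5.2500)
o1: d²=13 ≤ ρ²=61; F_rep = 22·(-3,-2)/13² = (-0.3905,-0.2604)
F = F_att + ΣF_rep = (-2.6405,4.9896)
Δp = p'−p = (-0.3301,0.6237); α = Δx/Fx = (-1785/5408) / (-1785/676) = 1/8
check: Δy/Fy = (3373/5408) / (3373/676) = 1/8 ✓

α = 1/8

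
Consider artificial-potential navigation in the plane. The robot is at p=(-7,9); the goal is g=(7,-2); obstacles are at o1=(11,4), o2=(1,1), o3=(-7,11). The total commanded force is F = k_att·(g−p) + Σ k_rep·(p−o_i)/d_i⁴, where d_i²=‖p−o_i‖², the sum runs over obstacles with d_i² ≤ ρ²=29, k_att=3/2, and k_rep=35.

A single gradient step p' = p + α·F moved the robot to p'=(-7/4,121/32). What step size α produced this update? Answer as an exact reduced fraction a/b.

F_att = 3/2·(g−p) = 3/2·(14,-11) = (21.0000,-16.5000)
o1: d²=349 > ρ²=29 → inactive
o2: d²=128 > ρ²=29 → inactive
o3: d²=4 ≤ ρ²=29; F_rep = 35·(0,-2)/4² = (0.0000,-4.3750)
F = F_att + ΣF_rep = (21.0000,-20.8750)
Δp = p'−p = (5.2500,-5.2188); α = Δx/Fx = (21/4) / (21) = 1/4
check: Δy/Fy = (-167/32) / (-167/8) = 1/4 ✓

α = 1/4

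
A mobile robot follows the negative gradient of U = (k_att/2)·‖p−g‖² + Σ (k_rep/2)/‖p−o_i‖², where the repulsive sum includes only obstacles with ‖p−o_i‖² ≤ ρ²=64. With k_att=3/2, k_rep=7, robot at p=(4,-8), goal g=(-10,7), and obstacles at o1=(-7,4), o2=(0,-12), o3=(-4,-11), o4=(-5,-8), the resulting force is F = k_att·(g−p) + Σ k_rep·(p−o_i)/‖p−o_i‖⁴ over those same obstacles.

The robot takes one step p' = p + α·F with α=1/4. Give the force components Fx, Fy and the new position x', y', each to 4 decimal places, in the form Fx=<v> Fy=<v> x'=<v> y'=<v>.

F_att = 3/2·(g−p) = 3/2·(-14,15) = (-21.0000,22.5000)
o1: d²=265 > ρ²=64 → inactive
o2: d²=32 ≤ ρ²=64; F_rep = 7·(4,4)/32² = (0.0273,0.0273)
o3: d²=73 > ρ²=64 → inactive
o4: d²=81 > ρ²=64 → inactive
F = F_att + ΣF_rep = (-20.9727,22.5273)
p' = p + 1/4·F = (-1.2432,-2.3682)

Fx=-20.9727 Fy=22.5273 x'=-1.2432 y'=-2.3682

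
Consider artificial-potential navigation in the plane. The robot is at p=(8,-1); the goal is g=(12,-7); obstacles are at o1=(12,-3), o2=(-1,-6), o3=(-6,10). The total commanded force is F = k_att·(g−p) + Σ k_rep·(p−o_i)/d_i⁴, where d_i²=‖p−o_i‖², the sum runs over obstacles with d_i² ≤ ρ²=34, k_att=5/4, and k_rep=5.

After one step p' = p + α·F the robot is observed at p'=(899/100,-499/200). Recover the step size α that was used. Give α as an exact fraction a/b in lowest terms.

F_att = 5/4·(g−p) = 5/4·(4,-6) = (5.0000,-7.5000)
o1: d²=20 ≤ ρ²=34; F_rep = 5·(-4,2)/20² = (-0.0500,0.0250)
o2: d²=106 > ρ²=34 → inactive
o3: d²=317 > ρ²=34 → inactive
F = F_att + ΣF_rep = (4.9500,-7.4750)
Δp = p'−p = (0.9900,-1.4950); α = Δx/Fx = (99/100) / (99/20) = 1/5
check: Δy/Fy = (-299/200) / (-299/40) = 1/5 ✓

α = 1/5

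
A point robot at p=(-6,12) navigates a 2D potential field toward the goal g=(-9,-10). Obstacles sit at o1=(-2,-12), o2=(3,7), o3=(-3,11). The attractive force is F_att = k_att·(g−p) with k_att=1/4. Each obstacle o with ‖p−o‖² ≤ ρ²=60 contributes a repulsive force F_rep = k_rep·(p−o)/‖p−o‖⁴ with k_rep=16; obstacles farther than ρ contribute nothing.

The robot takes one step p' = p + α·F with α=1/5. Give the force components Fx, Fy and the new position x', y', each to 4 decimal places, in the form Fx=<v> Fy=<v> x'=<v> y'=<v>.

F_att = 1/4·(g−p) = 1/4·(-3,-22) = (-0.7500,-5.5000)
o1: d²=592 > ρ²=60 → inactive
o2: d²=106 > ρ²=60 → inactive
o3: d²=10 ≤ ρ²=60; F_rep = 16·(-3,1)/10² = (-0.4800,0.1600)
F = F_att + ΣF_rep = (-1.2300,-5.3400)
p' = p + 1/5·F = (-6.2460,10.9320)

Fx=-1.2300 Fy=-5.3400 x'=-6.2460 y'=10.9320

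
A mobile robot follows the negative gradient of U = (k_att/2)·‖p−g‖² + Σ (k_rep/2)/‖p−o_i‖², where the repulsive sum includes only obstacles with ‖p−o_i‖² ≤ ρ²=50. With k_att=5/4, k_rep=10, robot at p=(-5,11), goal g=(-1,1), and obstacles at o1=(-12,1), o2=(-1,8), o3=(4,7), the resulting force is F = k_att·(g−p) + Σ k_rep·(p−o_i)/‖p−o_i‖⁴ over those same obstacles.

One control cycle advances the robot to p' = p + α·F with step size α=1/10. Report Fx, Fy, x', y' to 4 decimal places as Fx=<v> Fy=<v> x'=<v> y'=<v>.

F_att = 5/4·(g−p) = 5/4·(4,-10) = (5.0000,-12.5000)
o1: d²=149 > ρ²=50 → inactive
o2: d²=25 ≤ ρ²=50; F_rep = 10·(-4,3)/25² = (-0.0640,0.0480)
o3: d²=97 > ρ²=50 → inactive
F = F_att + ΣF_rep = (4.9360,-12.4520)
p' = p + 1/10·F = (-4.5064,9.7548)

Fx=4.9360 Fy=-12.4520 x'=-4.5064 y'=9.7548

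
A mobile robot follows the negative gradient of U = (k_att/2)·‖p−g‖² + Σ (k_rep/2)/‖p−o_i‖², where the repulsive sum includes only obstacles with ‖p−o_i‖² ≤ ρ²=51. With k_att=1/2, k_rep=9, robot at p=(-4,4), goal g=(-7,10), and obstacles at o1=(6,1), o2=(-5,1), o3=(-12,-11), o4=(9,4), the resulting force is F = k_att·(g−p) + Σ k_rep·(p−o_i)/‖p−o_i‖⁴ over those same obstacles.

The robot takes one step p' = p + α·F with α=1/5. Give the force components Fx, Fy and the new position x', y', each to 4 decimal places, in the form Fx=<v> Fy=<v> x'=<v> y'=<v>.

F_att = 1/2·(g−p) = 1/2·(-3,6) = (-1.5000,3.0000)
o1: d²=109 > ρ²=51 → inactive
o2: d²=10 ≤ ρ²=51; F_rep = 9·(1,3)/10² = (0.0900,0.2700)
o3: d²=289 > ρ²=51 → inactive
o4: d²=169 > ρ²=51 → inactive
F = F_att + ΣF_rep = (-1.4100,3.2700)
p' = p + 1/5·F = (-4.2820,4.6540)

Fx=-1.4100 Fy=3.2700 x'=-4.2820 y'=4.6540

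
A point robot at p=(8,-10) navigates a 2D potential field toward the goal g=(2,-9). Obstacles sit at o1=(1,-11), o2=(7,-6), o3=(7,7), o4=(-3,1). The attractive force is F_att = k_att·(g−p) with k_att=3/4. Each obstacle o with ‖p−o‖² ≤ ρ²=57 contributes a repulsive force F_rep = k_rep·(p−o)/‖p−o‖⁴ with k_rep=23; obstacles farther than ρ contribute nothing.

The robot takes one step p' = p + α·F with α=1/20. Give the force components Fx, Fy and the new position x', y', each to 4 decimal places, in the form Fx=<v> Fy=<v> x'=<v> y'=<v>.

F_att = 3/4·(g−p) = 3/4·(-6,1) = (-4.5000,0.7500)
o1: d²=50 ≤ ρ²=57; F_rep = 23·(7,1)/50² = (0.0644,0.0092)
o2: d²=17 ≤ ρ²=57; F_rep = 23·(1,-4)/17² = (0.0796,-0.3183)
o3: d²=290 > ρ²=57 → inactive
o4: d²=242 > ρ²=57 → inactive
F = F_att + ΣF_rep = (-4.3560,0.4409)
p' = p + 1/20·F = (7.7822,-9.9780)

Fx=-4.3560 Fy=0.4409 x'=7.7822 y'=-9.9780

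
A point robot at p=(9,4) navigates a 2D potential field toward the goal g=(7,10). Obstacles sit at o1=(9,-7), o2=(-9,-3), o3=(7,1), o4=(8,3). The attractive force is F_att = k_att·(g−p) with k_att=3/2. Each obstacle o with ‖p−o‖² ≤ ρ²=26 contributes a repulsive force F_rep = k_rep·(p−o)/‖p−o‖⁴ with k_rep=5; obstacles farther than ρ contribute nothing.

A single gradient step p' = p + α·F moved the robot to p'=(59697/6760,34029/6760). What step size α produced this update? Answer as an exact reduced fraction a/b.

α = 1/10

F_att = 3/2·(g−p) = 3/2·(-2,6) = (-3.0000,9.0000)
o1: d²=121 > ρ²=26 → inactive
o2: d²=373 > ρ²=26 → inactive
o3: d²=13 ≤ ρ²=26; F_rep = 5·(2,3)/13² = (0.0592,0.0888)
o4: d²=2 ≤ ρ²=26; F_rep = 5·(1,1)/2² = (1.2500,1.2500)
F = F_att + ΣF_rep = (-1.6908,10.3388)
Δp = p'−p = (-0.1691,1.0339); α = Δx/Fx = (-1143/6760) / (-1143/676) = 1/10
check: Δy/Fy = (6989/6760) / (6989/676) = 1/10 ✓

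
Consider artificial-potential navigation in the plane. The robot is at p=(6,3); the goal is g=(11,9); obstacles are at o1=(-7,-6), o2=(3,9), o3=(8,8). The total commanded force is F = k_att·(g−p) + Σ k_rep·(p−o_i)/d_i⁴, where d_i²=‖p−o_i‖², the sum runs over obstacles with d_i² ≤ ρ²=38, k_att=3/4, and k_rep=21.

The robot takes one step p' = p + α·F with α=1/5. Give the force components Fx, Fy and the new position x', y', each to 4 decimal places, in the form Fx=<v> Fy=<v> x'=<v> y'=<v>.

Fx=3.7001 Fy=4.3751 x'=6.7400 y'=3.8750

F_att = 3/4·(g−p) = 3/4·(5,6) = (3.7500,4.5000)
o1: d²=250 > ρ²=38 → inactive
o2: d²=45 > ρ²=38 → inactive
o3: d²=29 ≤ ρ²=38; F_rep = 21·(-2,-5)/29² = (-0.0499,-0.1249)
F = F_att + ΣF_rep = (3.7001,4.3751)
p' = p + 1/5·F = (6.7400,3.8750)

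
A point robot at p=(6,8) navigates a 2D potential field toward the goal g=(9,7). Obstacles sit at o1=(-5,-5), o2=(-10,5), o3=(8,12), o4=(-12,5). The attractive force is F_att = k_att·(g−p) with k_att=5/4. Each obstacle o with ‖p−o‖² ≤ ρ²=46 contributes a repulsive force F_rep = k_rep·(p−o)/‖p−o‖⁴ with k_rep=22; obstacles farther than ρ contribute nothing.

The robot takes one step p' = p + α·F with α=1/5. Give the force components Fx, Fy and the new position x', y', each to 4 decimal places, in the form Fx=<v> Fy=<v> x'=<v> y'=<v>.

Fx=3.6400 Fy=-1.4700 x'=6.7280 y'=7.7060

F_att = 5/4·(g−p) = 5/4·(3,-1) = (3.7500,-1.2500)
o1: d²=290 > ρ²=46 → inactive
o2: d²=265 > ρ²=46 → inactive
o3: d²=20 ≤ ρ²=46; F_rep = 22·(-2,-4)/20² = (-0.1100,-0.2200)
o4: d²=333 > ρ²=46 → inactive
F = F_att + ΣF_rep = (3.6400,-1.4700)
p' = p + 1/5·F = (6.7280,7.7060)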